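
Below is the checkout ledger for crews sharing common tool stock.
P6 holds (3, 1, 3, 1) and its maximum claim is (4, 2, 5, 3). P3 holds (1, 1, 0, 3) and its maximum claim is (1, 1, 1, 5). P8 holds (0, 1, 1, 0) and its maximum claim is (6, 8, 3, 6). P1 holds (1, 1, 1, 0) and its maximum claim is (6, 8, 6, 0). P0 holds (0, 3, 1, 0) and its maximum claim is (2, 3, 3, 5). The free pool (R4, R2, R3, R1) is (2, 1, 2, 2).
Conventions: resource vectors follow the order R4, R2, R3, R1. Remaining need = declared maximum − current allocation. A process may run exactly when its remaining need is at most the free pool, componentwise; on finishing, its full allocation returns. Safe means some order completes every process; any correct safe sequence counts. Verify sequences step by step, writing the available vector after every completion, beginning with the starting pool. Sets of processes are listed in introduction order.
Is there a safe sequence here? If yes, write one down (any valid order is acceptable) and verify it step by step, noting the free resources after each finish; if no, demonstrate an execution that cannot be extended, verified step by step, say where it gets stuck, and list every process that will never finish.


The state is UNSAFE.
Key observation: once P3, P6, P0 finish, the pool peaks at (6, 6, 6, 6) — and every remaining process still needs more R2 than that.
The run P3, P6, P0 cannot be extended any further. Walking it through:
  pool = (2, 1, 2, 2)
  P3: need (0, 0, 1, 2) fits (2, 1, 2, 2); releases (1, 1, 0, 3), pool now (3, 2, 2, 5)
  P6: need (1, 1, 2, 2) fits (3, 2, 2, 5); releases (3, 1, 3, 1), pool now (6, 3, 5, 6)
  P0: need (2, 0, 2, 5) fits (6, 3, 5, 6); releases (0, 3, 1, 0), pool now (6, 6, 6, 6)
  P8 still needs (6, 7, 2, 6) but only (6, 6, 6, 6) is free — short on R2
  P1 still needs (5, 7, 5, 0) but only (6, 6, 6, 6) is free — short on R2
Processes that can never finish: P8 and P1.


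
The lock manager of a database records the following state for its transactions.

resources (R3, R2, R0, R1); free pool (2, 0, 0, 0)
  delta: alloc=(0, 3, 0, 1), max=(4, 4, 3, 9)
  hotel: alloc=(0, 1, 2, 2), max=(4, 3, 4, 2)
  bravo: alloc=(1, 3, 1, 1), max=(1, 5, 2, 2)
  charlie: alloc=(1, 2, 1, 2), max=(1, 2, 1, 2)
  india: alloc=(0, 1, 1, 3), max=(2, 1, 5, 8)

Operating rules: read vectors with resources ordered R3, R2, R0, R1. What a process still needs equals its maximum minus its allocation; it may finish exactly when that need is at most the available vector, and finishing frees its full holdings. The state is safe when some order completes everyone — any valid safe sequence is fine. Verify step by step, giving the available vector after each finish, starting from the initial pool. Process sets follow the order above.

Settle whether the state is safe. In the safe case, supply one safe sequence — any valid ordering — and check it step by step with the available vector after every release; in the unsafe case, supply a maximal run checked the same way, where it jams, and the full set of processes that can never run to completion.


SAFE — a valid safe sequence is charlie, bravo, hotel, india, delta.
Key observation: the first exact fit in this order is bravo — it needs (0, 2, 1, 1) with (3, 2, 1, 2) free, meeting a requested resource to the last unit.
Step-by-step check:
  pool = (2, 0, 0, 0)
  charlie needs (0, 0, 0, 0) <= (2, 0, 0, 0) -> finishes; pool += (1, 2, 1, 2) = (3, 2, 1, 2)
  bravo needs (0, 2, 1, 1) <= (3, 2, 1, 2) -> finishes; pool += (1, 3, 1, 1) = (4, 5, 2, 3)
  hotel needs (4, 2, 2, 0) <= (4, 5, 2, 3) -> finishes; pool += (0, 1, 2, 2) = (4, 6, 4, 5)
  india needs (2, 0, 4, 5) <= (4, 6, 4, 5) -> finishes; pool += (0, 1, 1, 3) = (4, 7, 5, 8)
  delta needs (4, 1, 3, 8) <= (4, 7, 5, 8) -> finishes; pool += (0, 3, 0, 1) = (4, 10, 5, 9)


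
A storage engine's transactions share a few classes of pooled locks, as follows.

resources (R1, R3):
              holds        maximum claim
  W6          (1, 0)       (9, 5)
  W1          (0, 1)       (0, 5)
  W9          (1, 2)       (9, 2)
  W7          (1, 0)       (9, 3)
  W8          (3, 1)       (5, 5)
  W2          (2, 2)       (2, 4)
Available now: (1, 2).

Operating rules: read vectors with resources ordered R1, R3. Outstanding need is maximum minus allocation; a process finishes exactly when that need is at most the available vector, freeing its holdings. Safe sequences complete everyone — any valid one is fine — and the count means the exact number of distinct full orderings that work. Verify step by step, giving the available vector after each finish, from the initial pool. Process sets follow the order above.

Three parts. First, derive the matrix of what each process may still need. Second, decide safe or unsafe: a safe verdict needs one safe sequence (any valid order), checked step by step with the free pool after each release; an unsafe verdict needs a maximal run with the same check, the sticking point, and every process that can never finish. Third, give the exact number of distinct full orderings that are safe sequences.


(1) Need matrix, components ordered R1, R3:
  W6: (8, 5)
  W1: (0, 4)
  W9: (8, 0)
  W7: (8, 3)
  W8: (2, 4)
  W2: (0, 2)
(2) UNSAFE.
Key observation: R1 is the bottleneck — with W2, W1, W8 done the pool holds (6, 6), short of every remaining need.
The run W2, W1, W8 cannot be extended any further. Walking it through:
  pool = (1, 2)
  W2: need (0, 2) fits (1, 2); releases (2, 2), pool now (3, 4)
  W1: need (0, 4) fits (3, 4); releases (0, 1), pool now (3, 5)
  W8: need (2, 4) fits (3, 5); releases (3, 1), pool now (6, 6)
  W6 still needs (8, 5) but only (6, 6) is free — short on R1
  W9 still needs (8, 0) but only (6, 6) is free — short on R1
  W7 still needs (8, 3) but only (6, 6) is free — short on R1
Processes that can never finish: W6, W9 and W7.
(3) Precisely 0 of the possible complete orderings are safe sequences.


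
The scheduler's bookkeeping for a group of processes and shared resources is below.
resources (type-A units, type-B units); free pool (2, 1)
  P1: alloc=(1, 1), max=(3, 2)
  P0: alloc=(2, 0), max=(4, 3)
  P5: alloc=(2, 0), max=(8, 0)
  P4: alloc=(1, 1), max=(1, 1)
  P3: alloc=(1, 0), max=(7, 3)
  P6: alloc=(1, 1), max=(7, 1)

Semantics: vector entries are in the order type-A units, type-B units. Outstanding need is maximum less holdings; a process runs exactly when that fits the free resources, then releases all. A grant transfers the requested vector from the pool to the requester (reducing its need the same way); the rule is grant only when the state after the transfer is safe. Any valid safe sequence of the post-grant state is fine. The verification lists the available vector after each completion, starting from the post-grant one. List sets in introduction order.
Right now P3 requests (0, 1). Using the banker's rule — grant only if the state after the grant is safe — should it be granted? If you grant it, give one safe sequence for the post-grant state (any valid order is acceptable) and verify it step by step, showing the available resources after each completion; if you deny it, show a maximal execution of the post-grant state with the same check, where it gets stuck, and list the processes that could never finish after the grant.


DENY: after the grant no complete ordering would exist.
Key observation: after P4, P1 the pool peaks at (4, 2), and each blocked process is short somewhere: P0 on type-B units; P5 on type-A units; P3 on type-A units; P6 on type-A units.
On the post-grant state, P4, P1 is a maximal run — nothing extends it. Check, step by step:
  pool = (2, 0)
  run P4 (needs (0, 0), free (2, 0)); after release of (1, 1) the pool is (3, 1)
  run P1 (needs (2, 1), free (3, 1)); after release of (1, 1) the pool is (4, 2)
  P0 still needs (2, 3) but only (4, 2) is free — short on type-B units
  P5 still needs (6, 0) but only (4, 2) is free — short on type-A units
  P3 still needs (6, 2) but only (4, 2) is free — short on type-A units
  P6 still needs (6, 0) but only (4, 2) is free — short on type-A units
Had the request been granted, P0, P5, P3 and P6 could never finish.


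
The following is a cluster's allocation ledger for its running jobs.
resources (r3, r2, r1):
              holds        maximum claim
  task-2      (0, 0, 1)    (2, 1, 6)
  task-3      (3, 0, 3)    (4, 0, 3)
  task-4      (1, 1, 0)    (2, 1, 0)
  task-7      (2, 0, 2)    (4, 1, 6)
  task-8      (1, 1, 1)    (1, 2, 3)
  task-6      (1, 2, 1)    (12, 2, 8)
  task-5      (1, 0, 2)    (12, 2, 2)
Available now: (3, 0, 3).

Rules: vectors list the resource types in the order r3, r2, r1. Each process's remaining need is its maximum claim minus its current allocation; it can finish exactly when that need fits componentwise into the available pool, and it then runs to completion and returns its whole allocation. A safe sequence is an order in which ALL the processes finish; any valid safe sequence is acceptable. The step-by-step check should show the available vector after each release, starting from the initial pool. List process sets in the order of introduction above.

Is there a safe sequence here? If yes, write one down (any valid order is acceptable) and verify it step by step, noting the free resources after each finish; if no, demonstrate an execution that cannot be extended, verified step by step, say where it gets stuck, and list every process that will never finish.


UNSAFE — no complete ordering exists.
Key observation: once task-3, task-4, task-7, task-2, task-8 finish, the pool peaks at (10, 2, 10) — and every remaining process still needs more r3 than that.
Going as far as possible: task-3, task-4, task-7, task-2, task-8; after that, nothing fits. Verifying each step:
  pool = (3, 0, 3)
  run task-3 (needs (1, 0, 0), free (3, 0, 3)); after release of (3, 0, 3) the pool is (6, 0, 6)
  run task-4 (needs (1, 0, 0), free (6, 0, 6)); after release of (1, 1, 0) the pool is (7, 1, 6)
  run task-7 (needs (2, 1, 4), free (7, 1, 6)); after release of (2, 0, 2) the pool is (9, 1, 8)
  run task-2 (needs (2, 1, 5), free (9, 1, 8)); after release of (0, 0, 1) the pool is (9, 1, 9)
  run task-8 (needs (0, 1, 2), free (9, 1, 9)); after release of (1, 1, 1) the pool is (10, 2, 10)
  blocked: task-6 wants (11, 0, 7), pool (10, 2, 10) — not enough r3
  blocked: task-5 wants (11, 2, 0), pool (10, 2, 10) — not enough r3
Never able to finish: task-6 and task-5.


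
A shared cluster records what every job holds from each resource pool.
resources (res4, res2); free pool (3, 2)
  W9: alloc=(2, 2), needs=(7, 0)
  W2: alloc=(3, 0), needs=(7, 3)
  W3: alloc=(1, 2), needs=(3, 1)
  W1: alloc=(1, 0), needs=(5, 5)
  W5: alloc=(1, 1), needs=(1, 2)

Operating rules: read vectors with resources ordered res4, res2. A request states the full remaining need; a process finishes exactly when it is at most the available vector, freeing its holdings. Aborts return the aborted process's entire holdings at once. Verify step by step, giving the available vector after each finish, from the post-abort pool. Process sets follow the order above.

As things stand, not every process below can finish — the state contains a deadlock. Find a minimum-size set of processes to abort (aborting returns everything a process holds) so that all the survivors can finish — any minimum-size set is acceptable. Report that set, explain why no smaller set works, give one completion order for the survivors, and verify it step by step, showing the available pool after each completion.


Minimum abort set: W2.
Key observation: aborting W2 returns (3, 0), and W9 — hopeless before — runs at step 2 with the returned capacity in the pool.
No smaller set exists: with zero aborts the deadlock remains.
The survivors complete as W5, W9, W1, W3. Verifying each step (starting from the post-abort pool):
  pool = (6, 2)
  W5 needs (1, 2) <= (6, 2) -> finishes; pool += (1, 1) = (7, 3)
  W9 needs (7, 0) <= (7, 3) -> finishes; pool += (2, 2) = (9, 5)
  W1 needs (5, 5) <= (9, 5) -> finishes; pool += (1, 0) = (10, 5)
  W3 needs (3, 1) <= (10, 5) -> finishes; pool += (1, 2) = (11, 7)


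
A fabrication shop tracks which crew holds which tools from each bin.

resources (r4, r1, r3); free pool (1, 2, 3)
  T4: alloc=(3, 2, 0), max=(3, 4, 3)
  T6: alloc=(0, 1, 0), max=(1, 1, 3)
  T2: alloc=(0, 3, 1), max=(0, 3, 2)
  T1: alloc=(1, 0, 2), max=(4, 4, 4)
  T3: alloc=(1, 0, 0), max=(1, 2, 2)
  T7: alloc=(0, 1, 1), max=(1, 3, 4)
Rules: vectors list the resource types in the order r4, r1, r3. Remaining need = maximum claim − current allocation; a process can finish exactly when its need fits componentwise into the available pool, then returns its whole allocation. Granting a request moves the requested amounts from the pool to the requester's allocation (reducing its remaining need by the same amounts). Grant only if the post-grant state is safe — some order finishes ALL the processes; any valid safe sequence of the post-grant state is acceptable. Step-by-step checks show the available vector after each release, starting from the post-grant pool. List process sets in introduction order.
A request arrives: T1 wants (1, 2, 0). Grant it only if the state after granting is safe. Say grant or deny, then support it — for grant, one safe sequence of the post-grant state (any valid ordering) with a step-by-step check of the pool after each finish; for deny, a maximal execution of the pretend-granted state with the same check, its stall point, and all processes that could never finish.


GRANT. The post-grant state is safe; one safe sequence: T2, T4, T1, T6, T7, T3.
Key observation: post-grant, (0, 0, 3) remains, and an order beginning with T2 completes everyone.
Step-by-step check of the post-grant state:
  pool = (0, 0, 3)
  run T2 (needs (0, 0, 1), free (0, 0, 3)); after release of (0, 3, 1) the pool is (0, 3, 4)
  run T4 (needs (0, 2, 3), free (0, 3, 4)); after release of (3, 2, 0) the pool is (3, 5, 4)
  run T1 (needs (2, 2, 2), free (3, 5, 4)); after release of (2, 2, 2) the pool is (5, 7, 6)
  run T6 (needs (1, 0, 3), free (5, 7, 6)); after release of (0, 1, 0) the pool is (5, 8, 6)
  run T7 (needs (1, 2, 3), free (5, 8, 6)); after release of (0, 1, 1) the pool is (5, 9, 7)
  run T3 (needs (0, 2, 2), free (5, 9, 7)); after release of (1, 0, 0) the pool is (6, 9, 7)


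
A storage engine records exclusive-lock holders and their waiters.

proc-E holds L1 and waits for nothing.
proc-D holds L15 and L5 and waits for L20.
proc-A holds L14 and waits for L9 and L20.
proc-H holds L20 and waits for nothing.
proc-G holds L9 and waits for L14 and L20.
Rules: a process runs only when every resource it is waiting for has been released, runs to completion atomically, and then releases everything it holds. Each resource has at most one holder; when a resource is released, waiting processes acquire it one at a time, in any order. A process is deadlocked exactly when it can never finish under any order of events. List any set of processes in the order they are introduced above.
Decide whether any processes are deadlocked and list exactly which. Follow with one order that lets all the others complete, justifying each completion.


Deadlocked set: proc-A and proc-G.
Key observation: proc-A -> proc-G -> proc-A is a circular wait — nothing in it can go first; no other process is dragged down with it.
A valid finishing order for the others: proc-E, proc-H, proc-D.
Step-by-step check:
  proc-E: no waits; runs immediately, freeing L1
  proc-H: no waits; runs immediately, freeing L20
  proc-D waits on L20 — all released -> runs and releases L15 and L5


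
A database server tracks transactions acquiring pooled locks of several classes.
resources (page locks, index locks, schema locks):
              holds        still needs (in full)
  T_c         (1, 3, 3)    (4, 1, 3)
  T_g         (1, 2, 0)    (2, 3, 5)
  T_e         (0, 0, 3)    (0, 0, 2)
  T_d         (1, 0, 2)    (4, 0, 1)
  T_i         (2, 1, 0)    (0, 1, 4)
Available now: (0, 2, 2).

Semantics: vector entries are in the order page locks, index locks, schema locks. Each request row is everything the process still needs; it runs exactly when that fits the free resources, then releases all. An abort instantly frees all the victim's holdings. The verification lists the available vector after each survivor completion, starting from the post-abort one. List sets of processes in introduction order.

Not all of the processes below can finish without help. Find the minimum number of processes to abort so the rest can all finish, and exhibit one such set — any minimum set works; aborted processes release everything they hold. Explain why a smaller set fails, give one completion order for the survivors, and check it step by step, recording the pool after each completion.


The answer: abort T_c.
Key observation: T_d could never have finished before the abort; with (1, 3, 3) returned by T_c, it fits at step 4.
Why nothing smaller works: aborting no one leaves the state deadlocked as given.
One survivor order: T_i, T_e, T_g, T_d. Step-by-step check (post-abort pool first):
  pool = (1, 5, 5)
  T_i needs (0, 1, 4) <= (1, 5, 5) -> finishes; pool += (2, 1, 0) = (3, 6, 5)
  T_e needs (0, 0, 2) <= (3, 6, 5) -> finishes; pool += (0, 0, 3) = (3, 6, 8)
  T_g needs (2, 3, 5) <= (3, 6, 8) -> finishes; pool += (1, 2, 0) = (4, 8, 8)
  T_d needs (4, 0, 1) <= (4, 8, 8) -> finishes; pool += (1, 0, 2) = (5, 8, 10)


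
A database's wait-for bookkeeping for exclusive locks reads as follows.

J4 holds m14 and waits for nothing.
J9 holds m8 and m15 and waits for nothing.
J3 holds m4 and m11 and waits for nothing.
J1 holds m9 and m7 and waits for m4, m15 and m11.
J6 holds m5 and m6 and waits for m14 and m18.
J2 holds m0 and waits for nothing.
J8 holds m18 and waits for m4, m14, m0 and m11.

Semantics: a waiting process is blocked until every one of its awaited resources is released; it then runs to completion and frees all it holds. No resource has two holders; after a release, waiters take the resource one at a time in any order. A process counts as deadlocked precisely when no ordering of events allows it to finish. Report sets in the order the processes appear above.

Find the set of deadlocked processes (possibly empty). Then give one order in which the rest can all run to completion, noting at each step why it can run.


No process is deadlocked.
Key observation: every chain of waits terminates; starting from the processes that wait on nothing, all the rest unlock in turn.
The rest can finish in the order J3, J9, J2, J1, J4, J8, J6.
Step-by-step check:
  J3: no waits; runs immediately, freeing m4 and m11
  J9: no waits; runs immediately, freeing m8 and m15
  J2: no waits; runs immediately, freeing m0
  J1: everything it awaited (m4, m15 and m11) is free; runs, freeing m9 and m7
  J4: no waits; runs immediately, freeing m14
  J8: everything it awaited (m4, m14, m0 and m11) is free; runs, freeing m18
  J6: everything it awaited (m14 and m18) is free; runs, freeing m5 and m6


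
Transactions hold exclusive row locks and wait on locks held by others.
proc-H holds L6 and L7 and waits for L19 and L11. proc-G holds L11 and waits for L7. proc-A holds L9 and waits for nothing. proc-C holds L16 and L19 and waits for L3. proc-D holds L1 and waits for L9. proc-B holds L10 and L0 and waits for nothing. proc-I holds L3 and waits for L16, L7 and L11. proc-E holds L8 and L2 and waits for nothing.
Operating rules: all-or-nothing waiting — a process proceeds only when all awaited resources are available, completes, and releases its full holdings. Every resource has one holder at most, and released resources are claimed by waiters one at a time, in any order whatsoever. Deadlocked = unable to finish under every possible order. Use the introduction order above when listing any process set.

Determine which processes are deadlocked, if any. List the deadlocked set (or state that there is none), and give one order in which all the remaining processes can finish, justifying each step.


Deadlocked: proc-H, proc-G, proc-C and proc-I.
Key observation: proc-H -> proc-G -> proc-H is a circular wait — nothing in it can go first; proc-C and proc-I are caught in further circular waits.
The rest can finish in the order proc-B, proc-A, proc-E, proc-D.
Step-by-step check:
  proc-B: no waits; runs immediately, freeing L10 and L0
  proc-A: no waits; runs immediately, freeing L9
  proc-E: no waits; runs immediately, freeing L8 and L2
  proc-D: everything it awaited (L9) is free; runs, freeing L1


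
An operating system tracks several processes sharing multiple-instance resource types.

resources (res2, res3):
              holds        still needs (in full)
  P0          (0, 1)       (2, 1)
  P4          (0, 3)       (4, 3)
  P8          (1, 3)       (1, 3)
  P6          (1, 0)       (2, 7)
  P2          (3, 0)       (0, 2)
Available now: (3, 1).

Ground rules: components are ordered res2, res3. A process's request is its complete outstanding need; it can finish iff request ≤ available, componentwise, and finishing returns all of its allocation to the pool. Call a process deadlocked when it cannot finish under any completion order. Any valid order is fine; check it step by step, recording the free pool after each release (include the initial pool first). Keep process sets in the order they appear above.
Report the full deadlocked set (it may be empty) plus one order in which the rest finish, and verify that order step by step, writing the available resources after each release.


The deadlocked set is P4, P8 and P6.
Key observation: after P0, P2 complete, (6, 2) is the best the pool ever gets, yet each leftover process wants more res3.
One completion order for the rest: P0, P2. Walking it through:
  pool = (3, 1)
  run P0 (needs (2, 1), free (3, 1)); after release of (0, 1) the pool is (3, 2)
  run P2 (needs (0, 2), free (3, 2)); after release of (3, 0) the pool is (6, 2)
None of the blocked processes ever fits:
  P4 cannot run: need (4, 3) vs free (6, 2) (insufficient res3)
  P8 cannot run: need (1, 3) vs free (6, 2) (insufficient res3)
  P6 cannot run: need (2, 7) vs free (6, 2) (insufficient res3)


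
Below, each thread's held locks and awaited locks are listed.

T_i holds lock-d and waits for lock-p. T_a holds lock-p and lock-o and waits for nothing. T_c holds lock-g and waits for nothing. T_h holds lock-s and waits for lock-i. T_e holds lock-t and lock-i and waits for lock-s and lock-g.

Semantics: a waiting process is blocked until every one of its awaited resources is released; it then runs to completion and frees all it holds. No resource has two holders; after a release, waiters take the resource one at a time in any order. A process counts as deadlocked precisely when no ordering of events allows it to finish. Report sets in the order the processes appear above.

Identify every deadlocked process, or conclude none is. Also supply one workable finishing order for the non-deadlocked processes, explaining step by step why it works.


Deadlocked: T_h and T_e.
Key observation: T_h -> T_e -> T_h is a circular wait — nothing in it can go first; no other process is dragged down with it.
One completion order for the rest: T_c, T_a, T_i.
Walking it through:
  run T_c (it waits on nothing); releases lock-g
  run T_a (it waits on nothing); releases lock-p and lock-o
  T_i: everything it awaited (lock-p) is free; runs, freeing lock-d


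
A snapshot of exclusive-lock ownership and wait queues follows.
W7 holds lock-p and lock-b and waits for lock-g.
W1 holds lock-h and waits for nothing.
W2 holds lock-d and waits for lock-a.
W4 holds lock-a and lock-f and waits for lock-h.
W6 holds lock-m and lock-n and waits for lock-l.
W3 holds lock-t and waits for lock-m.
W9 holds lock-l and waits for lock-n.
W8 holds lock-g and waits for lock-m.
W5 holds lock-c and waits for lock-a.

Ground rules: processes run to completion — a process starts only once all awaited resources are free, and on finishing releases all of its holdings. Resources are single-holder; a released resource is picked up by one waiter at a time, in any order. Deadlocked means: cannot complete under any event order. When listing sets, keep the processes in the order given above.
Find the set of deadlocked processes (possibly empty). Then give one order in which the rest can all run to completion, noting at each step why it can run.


The deadlocked set is W7, W6, W3, W9 and W8.
Key observation: along W6 -> W9 -> W6, each member waits on what the next one holds — a deadlock; W7, W3 and W8 wait into the deadlock from upstream.
A valid finishing order for the others: W1, W4, W5, W2.
Walking it through:
  W1 waits on nothing -> runs at once and releases lock-h
  W4 waits on lock-h — all released -> runs and releases lock-a and lock-f
  W5 waits on lock-a — all released -> runs and releases lock-c
  W2 waits on lock-a — all released -> runs and releases lock-d


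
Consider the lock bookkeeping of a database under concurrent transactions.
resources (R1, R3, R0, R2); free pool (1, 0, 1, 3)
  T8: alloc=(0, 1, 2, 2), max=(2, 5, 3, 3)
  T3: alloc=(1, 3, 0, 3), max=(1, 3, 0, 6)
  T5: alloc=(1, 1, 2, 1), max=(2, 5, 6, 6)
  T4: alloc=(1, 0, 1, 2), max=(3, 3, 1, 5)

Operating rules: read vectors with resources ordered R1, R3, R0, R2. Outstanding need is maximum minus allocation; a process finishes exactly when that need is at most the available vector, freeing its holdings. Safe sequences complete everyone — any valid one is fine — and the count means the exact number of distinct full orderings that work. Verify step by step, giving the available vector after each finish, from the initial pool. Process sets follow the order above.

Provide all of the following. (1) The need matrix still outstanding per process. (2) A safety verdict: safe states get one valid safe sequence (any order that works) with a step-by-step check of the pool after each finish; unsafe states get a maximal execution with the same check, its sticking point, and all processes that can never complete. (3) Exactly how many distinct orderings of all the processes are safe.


(1) Need matrix, components ordered R1, R3, R0, R2:
  T8: (2, 4, 1, 1)
  T3: (0, 0, 0, 3)
  T5: (1, 4, 4, 5)
  T4: (2, 3, 0, 3)
(2) The state is UNSAFE.
Key observation: once T3, T4 finish, the pool peaks at (3, 3, 2, 8) — and every remaining process still needs more R3 than that.
Going as far as possible: T3, T4; after that, nothing fits. Walking it through:
  pool = (1, 0, 1, 3)
  T3: need (0, 0, 0, 3) fits (1, 0, 1, 3); releases (1, 3, 0, 3), pool now (2, 3, 1, 6)
  T4: need (2, 3, 0, 3) fits (2, 3, 1, 6); releases (1, 0, 1, 2), pool now (3, 3, 2, 8)
  blocked: T8 wants (2, 4, 1, 1), pool (3, 3, 2, 8) — not enough R3
  blocked: T5 wants (1, 4, 4, 5), pool (3, 3, 2, 8) — not enough R3 and R0
Processes that can never finish: T8 and T5.
(3) The exact count: 0 of the possible complete orderings are safe sequences.


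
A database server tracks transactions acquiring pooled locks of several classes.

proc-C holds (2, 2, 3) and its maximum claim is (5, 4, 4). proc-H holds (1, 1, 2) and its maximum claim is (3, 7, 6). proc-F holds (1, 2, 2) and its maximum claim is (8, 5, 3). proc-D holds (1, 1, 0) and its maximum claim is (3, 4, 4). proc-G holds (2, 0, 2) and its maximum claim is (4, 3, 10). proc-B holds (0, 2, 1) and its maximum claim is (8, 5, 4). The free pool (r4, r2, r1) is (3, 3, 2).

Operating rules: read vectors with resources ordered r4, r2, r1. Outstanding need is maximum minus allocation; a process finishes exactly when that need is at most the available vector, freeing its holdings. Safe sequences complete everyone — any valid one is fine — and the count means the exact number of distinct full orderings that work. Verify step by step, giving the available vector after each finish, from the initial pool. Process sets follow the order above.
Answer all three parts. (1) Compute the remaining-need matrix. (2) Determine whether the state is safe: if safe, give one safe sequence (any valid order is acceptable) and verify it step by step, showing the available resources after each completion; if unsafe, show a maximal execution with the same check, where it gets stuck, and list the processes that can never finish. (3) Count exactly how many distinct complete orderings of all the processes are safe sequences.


(1) Remaining need (order r4, r2, r1):
  proc-C: (3, 2, 1)
  proc-H: (2, 6, 4)
  proc-F: (7, 3, 1)
  proc-D: (2, 3, 4)
  proc-G: (2, 3, 8)
  proc-B: (8, 3, 3)
(2) SAFE, for example via the order proc-C, proc-D, proc-H, proc-F, proc-G, proc-B.
Key observation: reading the order forward, proc-C is the first process whose need (3, 2, 1) meets the free pool (3, 3, 2) exactly on a resource it requests.
Step-by-step check:
  pool = (3, 3, 2)
  run proc-C (needs (3, 2, 1), free (3, 3, 2)); after release of (2, 2, 3) the pool is (5, 5, 5)
  run proc-D (needs (2, 3, 4), free (5, 5, 5)); after release of (1, 1, 0) the pool is (6, 6, 5)
  run proc-H (needs (2, 6, 4), free (6, 6, 5)); after release of (1, 1, 2) the pool is (7, 7, 7)
  run proc-F (needs (7, 3, 1), free (7, 7, 7)); after release of (1, 2, 2) the pool is (8, 9, 9)
  run proc-G (needs (2, 3, 8), free (8, 9, 9)); after release of (2, 0, 2) the pool is (10, 9, 11)
  run proc-B (needs (8, 3, 3), free (10, 9, 11)); after release of (0, 2, 1) the pool is (10, 11, 12)
(3) Precisely 2 of the possible complete orderings are safe sequences.


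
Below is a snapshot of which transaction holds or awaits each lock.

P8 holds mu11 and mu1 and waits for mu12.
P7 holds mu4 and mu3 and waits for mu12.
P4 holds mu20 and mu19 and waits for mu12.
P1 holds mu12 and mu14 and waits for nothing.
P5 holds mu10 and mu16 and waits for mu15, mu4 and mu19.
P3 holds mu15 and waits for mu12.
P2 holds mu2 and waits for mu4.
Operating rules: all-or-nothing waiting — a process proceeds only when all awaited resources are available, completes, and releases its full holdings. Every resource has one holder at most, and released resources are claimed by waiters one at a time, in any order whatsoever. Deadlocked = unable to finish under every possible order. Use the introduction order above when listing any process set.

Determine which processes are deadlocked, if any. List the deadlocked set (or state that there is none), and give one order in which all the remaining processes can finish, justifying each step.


The deadlocked set is empty.
Key observation: although several processes wait, no cycle exists — each chain bottoms out at a free runner.
A valid finishing order for the others: P1, P3, P8, P4, P7, P2, P5.
Step-by-step check:
  run P1 (it waits on nothing); releases mu12 and mu14
  run P3 (all its waits — mu12 — are resolved); releases mu15
  run P8 (all its waits — mu12 — are resolved); releases mu11 and mu1
  run P4 (all its waits — mu12 — are resolved); releases mu20 and mu19
  run P7 (all its waits — mu12 — are resolved); releases mu4 and mu3
  run P2 (all its waits — mu4 — are resolved); releases mu2
  run P5 (all its waits — mu15, mu4 and mu19 — are resolved); releases mu10 and mu16


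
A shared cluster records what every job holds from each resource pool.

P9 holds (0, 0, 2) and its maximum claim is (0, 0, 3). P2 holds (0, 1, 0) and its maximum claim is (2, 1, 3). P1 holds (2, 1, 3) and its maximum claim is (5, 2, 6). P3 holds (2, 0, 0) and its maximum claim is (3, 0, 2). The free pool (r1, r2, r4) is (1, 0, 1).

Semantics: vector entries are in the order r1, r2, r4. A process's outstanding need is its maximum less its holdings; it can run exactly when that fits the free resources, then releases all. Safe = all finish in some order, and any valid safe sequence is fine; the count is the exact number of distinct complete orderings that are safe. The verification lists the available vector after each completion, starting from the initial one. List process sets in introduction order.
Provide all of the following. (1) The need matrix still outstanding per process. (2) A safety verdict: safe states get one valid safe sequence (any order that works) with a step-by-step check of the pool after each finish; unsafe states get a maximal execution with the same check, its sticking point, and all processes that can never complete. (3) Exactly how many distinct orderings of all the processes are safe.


(1) Remaining need (order r1, r2, r4):
  P9: (0, 0, 1)
  P2: (2, 0, 3)
  P1: (3, 1, 3)
  P3: (1, 0, 2)
(2) SAFE — a valid safe sequence is P9, P3, P2, P1.
Key observation: P9 marks the first exact bind of the order: its need (0, 0, 1) fits the free (1, 0, 1) with zero slack on a requested resource.
Verifying each step:
  pool = (1, 0, 1)
  P9 needs (0, 0, 1) <= (1, 0, 1) -> finishes; pool += (0, 0, 2) = (1, 0, 3)
  P3 needs (1, 0, 2) <= (1, 0, 3) -> finishes; pool += (2, 0, 0) = (3, 0, 3)
  P2 needs (2, 0, 3) <= (3, 0, 3) -> finishes; pool += (0, 1, 0) = (3, 1, 3)
  P1 needs (3, 1, 3) <= (3, 1, 3) -> finishes; pool += (2, 1, 3) = (5, 2, 6)
(3) The exact count: 1 of the possible complete orderings is a safe sequence.


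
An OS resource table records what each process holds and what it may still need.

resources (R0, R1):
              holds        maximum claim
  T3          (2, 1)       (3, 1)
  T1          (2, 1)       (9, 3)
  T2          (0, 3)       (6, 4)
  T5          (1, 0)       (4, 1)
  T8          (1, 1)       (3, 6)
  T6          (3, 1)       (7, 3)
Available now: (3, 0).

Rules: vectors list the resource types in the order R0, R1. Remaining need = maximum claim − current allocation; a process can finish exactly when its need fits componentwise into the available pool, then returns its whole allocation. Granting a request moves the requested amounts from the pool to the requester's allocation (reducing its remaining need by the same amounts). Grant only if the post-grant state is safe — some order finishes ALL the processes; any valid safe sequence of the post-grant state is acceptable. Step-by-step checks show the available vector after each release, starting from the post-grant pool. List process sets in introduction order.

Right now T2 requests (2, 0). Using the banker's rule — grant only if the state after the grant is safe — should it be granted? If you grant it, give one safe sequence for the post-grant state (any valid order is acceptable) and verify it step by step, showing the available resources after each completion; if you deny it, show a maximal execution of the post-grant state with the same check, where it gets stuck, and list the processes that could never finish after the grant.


GRANT. The post-grant state is safe; one safe sequence: T3, T5, T2, T6, T1, T8.
Key observation: the grant leaves (1, 0) free — enough for T3, whose release restarts the cascade.
Step-by-step check of the post-grant state:
  pool = (1, 0)
  T3 needs (1, 0) <= (1, 0) -> finishes; pool += (2, 1) = (3, 1)
  T5 needs (3, 1) <= (3, 1) -> finishes; pool += (1, 0) = (4, 1)
  T2 needs (4, 1) <= (4, 1) -> finishes; pool += (2, 3) = (6, 4)
  T6 needs (4, 2) <= (6, 4) -> finishes; pool += (3, 1) = (9, 5)
  T1 needs (7, 2) <= (9, 5) -> finishes; pool += (2, 1) = (11, 6)
  T8 needs (2, 5) <= (11, 6) -> finishes; pool += (1, 1) = (12, 7)


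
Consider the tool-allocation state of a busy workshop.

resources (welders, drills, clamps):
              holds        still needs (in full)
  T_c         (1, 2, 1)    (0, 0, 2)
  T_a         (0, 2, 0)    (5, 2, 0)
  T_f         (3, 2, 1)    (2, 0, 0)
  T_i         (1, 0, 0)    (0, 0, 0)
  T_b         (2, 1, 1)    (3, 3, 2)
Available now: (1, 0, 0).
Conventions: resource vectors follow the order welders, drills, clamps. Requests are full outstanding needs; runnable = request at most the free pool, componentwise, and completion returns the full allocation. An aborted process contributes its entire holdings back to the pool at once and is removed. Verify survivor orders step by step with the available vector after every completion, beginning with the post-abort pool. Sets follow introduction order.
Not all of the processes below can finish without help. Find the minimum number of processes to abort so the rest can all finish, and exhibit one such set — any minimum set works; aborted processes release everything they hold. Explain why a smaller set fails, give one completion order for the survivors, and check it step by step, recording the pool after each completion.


The answer: abort T_b.
Key observation: no ordering could ever have run T_c before the abort of T_b; with (2, 1, 1) back in the pool it fits at step 3.
No smaller set exists: with zero aborts the deadlock remains.
The survivors complete as T_f, T_i, T_c, T_a. Check, step by step (starting from the post-abort pool):
  pool = (3, 1, 1)
  T_f needs (2, 0, 0) <= (3, 1, 1) -> finishes; pool += (3, 2, 1) = (6, 3, 2)
  T_i needs (0, 0, 0) <= (6, 3, 2) -> finishes; pool += (1, 0, 0) = (7, 3, 2)
  T_c needs (0, 0, 2) <= (7, 3, 2) -> finishes; pool += (1, 2, 1) = (8, 5, 3)
  T_a needs (5, 2, 0) <= (8, 5, 3) -> finishes; pool += (0, 2, 0) = (8, 7, 3)


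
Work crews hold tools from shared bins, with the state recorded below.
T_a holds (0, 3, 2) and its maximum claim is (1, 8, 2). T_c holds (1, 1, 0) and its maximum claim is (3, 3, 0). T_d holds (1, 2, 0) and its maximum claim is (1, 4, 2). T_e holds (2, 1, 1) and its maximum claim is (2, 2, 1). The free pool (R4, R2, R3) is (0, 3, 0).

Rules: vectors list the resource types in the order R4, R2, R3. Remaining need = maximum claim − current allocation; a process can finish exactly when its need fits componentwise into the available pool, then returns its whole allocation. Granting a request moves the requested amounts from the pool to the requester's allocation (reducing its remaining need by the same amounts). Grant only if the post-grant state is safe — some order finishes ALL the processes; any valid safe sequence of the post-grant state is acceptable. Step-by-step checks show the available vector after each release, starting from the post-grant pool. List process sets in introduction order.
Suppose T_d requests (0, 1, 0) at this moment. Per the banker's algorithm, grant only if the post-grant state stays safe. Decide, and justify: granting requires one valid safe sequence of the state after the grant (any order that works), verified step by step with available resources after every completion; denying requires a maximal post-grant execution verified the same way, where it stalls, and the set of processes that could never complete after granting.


DENY. Granting would leave the state unsafe.
Key observation: after T_e, T_c the pool peaks at (3, 4, 1), and each blocked process is short somewhere: T_a on R2; T_d on R3.
On the post-grant state, T_e, T_c is a maximal run — nothing extends it. Verifying each step:
  pool = (0, 2, 0)
  T_e: need (0, 1, 0) fits (0, 2, 0); releases (2, 1, 1), pool now (2, 3, 1)
  T_c: need (2, 2, 0) fits (2, 3, 1); releases (1, 1, 0), pool now (3, 4, 1)
  T_a cannot run: need (1, 5, 0) vs free (3, 4, 1) (insufficient R2)
  T_d cannot run: need (0, 1, 2) vs free (3, 4, 1) (insufficient R3)
Post-grant, the permanently blocked set is T_a and T_d.


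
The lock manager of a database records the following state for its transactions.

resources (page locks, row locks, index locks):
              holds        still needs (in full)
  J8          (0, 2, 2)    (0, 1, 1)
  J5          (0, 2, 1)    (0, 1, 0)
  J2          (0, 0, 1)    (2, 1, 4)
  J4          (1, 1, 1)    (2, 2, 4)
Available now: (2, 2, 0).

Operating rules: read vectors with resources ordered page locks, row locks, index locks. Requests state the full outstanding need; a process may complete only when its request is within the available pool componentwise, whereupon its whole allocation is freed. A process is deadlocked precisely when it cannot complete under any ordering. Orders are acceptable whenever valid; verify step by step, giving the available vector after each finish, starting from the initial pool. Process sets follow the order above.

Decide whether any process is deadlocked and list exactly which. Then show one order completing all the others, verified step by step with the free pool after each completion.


The deadlocked set is J2 and J4.
Key observation: once J5, J8 finish, the pool peaks at (2, 6, 3) — and every remaining process still needs more index locks than that.
A valid finishing order for the others: J5, J8. Verifying each step:
  pool = (2, 2, 0)
  J5 needs (0, 1, 0) <= (2, 2, 0) -> finishes; pool += (0, 2, 1) = (2, 4, 1)
  J8 needs (0, 1, 1) <= (2, 4, 1) -> finishes; pool += (0, 2, 2) = (2, 6, 3)
None of the blocked processes ever fits:
  J2 cannot run: need (2, 1, 4) vs free (2, 6, 3) (insufficient index locks)
  J4 cannot run: need (2, 2, 4) vs free (2, 6, 3) (insufficient index locks)
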